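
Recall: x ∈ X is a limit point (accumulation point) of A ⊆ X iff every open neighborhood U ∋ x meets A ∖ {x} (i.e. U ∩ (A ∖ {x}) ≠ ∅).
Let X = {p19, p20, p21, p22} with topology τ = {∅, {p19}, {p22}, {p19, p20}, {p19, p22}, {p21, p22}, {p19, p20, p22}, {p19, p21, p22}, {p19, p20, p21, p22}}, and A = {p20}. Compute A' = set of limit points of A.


A' = ∅

For each x ∈ X, list the open sets U ∈ τ with x ∈ U, then check whether U ∩ (A ∖ {x}) ≠ ∅ for every such U.
  x = p19: open {p19} ∋ x has {p19} ∩ (A ∖ {p19}) = ∅, so x is NOT a limit point.
  x = p20: open {p19, p20} ∋ x has {p19, p20} ∩ (A ∖ {p20}) = ∅, so x is NOT a limit point.
  x = p21: open {p21, p22} ∋ x has {p21, p22} ∩ (A ∖ {p21}) = ∅, so x is NOT a limit point.
  x = p22: open {p22} ∋ x has {p22} ∩ (A ∖ {p22}) = ∅, so x is NOT a limit point.
Collecting: A' = ∅.


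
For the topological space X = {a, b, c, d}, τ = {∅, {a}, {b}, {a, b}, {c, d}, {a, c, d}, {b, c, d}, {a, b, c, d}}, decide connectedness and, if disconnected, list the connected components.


(X, τ) is disconnected; components = [{a}, {b}, {c, d}].

Find clopen sets (U ∈ τ with X ∖ U ∈ τ):
  U = ∅, X ∖ U = {a, b, c, d} — both open, so U is clopen.
  U = {a}, X ∖ U = {b, c, d} — both open, so U is clopen.
  U = {b}, X ∖ U = {a, c, d} — both open, so U is clopen.
  U = {a, b}, X ∖ U = {c, d} — both open, so U is clopen.
  U = {c, d}, X ∖ U = {a, b} — both open, so U is clopen.
  U = {a, c, d}, X ∖ U = {b} — both open, so U is clopen.
  U = {b, c, d}, X ∖ U = {a} — both open, so U is clopen.
  U = {a, b, c, d}, X ∖ U = ∅ — both open, so U is clopen.
Nontrivial clopen(s) exist: e.g. {a, b}. So (X, τ) is disconnected.
Compute connected components by grouping points that agree on all clopens:
  component: {a}
  component: {b}
  component: {c, d}


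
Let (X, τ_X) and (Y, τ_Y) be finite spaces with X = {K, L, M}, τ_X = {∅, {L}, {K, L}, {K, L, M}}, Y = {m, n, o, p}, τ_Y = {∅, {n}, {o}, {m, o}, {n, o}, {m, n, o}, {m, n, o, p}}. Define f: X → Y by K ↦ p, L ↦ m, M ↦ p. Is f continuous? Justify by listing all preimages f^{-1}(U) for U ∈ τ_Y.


f IS continuous.

Compute f^{-1}(U) for each U ∈ τ_Y:
  U = ∅: f^{-1}(U) = ∅ ∈ τ_X ✓.
  U = {n}: f^{-1}(U) = ∅ ∈ τ_X ✓.
  U = {o}: f^{-1}(U) = ∅ ∈ τ_X ✓.
  U = {m, o}: f^{-1}(U) = {L} ∈ τ_X ✓.
  U = {n, o}: f^{-1}(U) = ∅ ∈ τ_X ✓.
  U = {m, n, o}: f^{-1}(U) = {L} ∈ τ_X ✓.
  U = {m, n, o, p}: f^{-1}(U) = {K, L, M} ∈ τ_X ✓.
Every preimage lies in τ_X, so f IS continuous.


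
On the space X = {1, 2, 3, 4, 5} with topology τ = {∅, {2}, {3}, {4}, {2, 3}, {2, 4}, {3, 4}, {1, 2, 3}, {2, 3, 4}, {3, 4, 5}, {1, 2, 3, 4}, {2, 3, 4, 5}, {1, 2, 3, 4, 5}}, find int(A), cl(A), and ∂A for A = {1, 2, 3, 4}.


int(A) = {1, 2, 3, 4}, cl(A) = {1, 2, 3, 4, 5}, ∂A = {5}.

Closed sets in (X, τ) are complements of opens:
  closed(X, τ) = {∅, {1}, {5}, {1, 2}, {1, 5}, {4, 5}, {1, 2, 5}, {1, 3, 5}, {1, 4, 5}, {1, 2, 3, 5}, {1, 2, 4, 5}, {1, 3, 4, 5}, {1, 2, 3, 4, 5}}.
int(A) = ⋃ {U ∈ τ : U ⊆ A}. Opens contained in A: ∅, {2}, {3}, {4}, {2, 3}, {2, 4}, {3, 4}, {1, 2, 3}, {2, 3, 4}, {1, 2, 3, 4}.
Taking the union of these: int(A) = {1, 2, 3, 4}.
cl(A) = ⋂ {C closed : A ⊆ C}. Closed sets containing A: {1, 2, 3, 4, 5}.
Intersecting these: cl(A) = {1, 2, 3, 4, 5}.
∂A = cl(A) ∖ int(A) = {1, 2, 3, 4, 5} ∖ {1, 2, 3, 4} = {5}.


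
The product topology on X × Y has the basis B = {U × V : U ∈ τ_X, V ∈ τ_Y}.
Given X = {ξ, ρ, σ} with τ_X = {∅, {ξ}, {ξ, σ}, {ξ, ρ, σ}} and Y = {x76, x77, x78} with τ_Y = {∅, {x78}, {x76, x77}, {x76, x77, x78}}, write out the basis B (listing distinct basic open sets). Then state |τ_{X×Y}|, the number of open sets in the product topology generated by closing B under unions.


Basis B = {∅ × ∅, {ξ} × {x78}, {ξ} × {x76, x77}, {ξ, σ} × {x78}, {ξ} × {x76, x77, x78}, {ξ, ρ, σ} × {x78}, {ξ, σ} × {x76, x77}, {ξ, σ} × {x76, x77, x78}, {ξ, ρ, σ} × {x76, x77}, {ξ, ρ, σ} × {x76, x77, x78}}; |τ_{X×Y}| = 16.

Enumerate products U × V with U ∈ τ_X, V ∈ τ_Y (deduplicated):
  ∅ × ∅ = {} (∅)
  {ξ} × {x78} = {(ξ,x78)}
  {ξ} × {x76, x77} = {(ξ,x76), (ξ,x77)}
  {ξ, σ} × {x78} = {(ξ,x78), (σ,x78)}
  {ξ} × {x76, x77, x78} = {(ξ,x76), (ξ,x77), (ξ,x78)}
  {ξ, ρ, σ} × {x78} = {(ξ,x78), (ρ,x78), (σ,x78)}
  {ξ, σ} × {x76, x77} = {(ξ,x76), (ξ,x77), (σ,x76), (σ,x77)}
  {ξ, σ} × {x76, x77, x78} = {(ξ,x76), (ξ,x77), (ξ,x78), (σ,x76), (σ,x77), (σ,x78)}
  {ξ, ρ, σ} × {x76, x77} = {(ξ,x76), (ξ,x77), (ρ,x76), (ρ,x77), (σ,x76), (σ,x77)}
  {ξ, ρ, σ} × {x76, x77, x78} = {(ξ,x76), (ξ,x77), (ξ,x78), (ρ,x76), (ρ,x77), (ρ,x78), (σ,x76), (σ,x77), (σ,x78)}
These 10 distinct sets form the basis B.
Close under arbitrary unions to get τ_{X×Y}; counting gives |τ_{X×Y}| = 16.


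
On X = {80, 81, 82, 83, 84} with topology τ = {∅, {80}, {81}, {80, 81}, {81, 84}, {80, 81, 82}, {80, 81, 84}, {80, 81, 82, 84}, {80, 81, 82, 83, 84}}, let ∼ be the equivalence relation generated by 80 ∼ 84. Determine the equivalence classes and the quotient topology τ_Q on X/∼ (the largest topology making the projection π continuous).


X/∼ = {[80=84], [81], [82], [83]}; |τ_Q| = 5.

Equivalence classes: [80=84], [81], [82], [83].
Quotient map π: X → X/∼ sends 80 ↦ [80=84], 81 ↦ [81], 82 ↦ [82], 83 ↦ [83], 84 ↦ [80=84].
For each subset V ⊆ X/∼, compute π^{-1}(V) ⊆ X and check whether π^{-1}(V) ∈ τ. V is open in τ_Q iff π^{-1}(V) ∈ τ.
  V = {}: π^{-1}(V) = ∅ ∈ τ ✓.
  V = {[80=84]}: π^{-1}(V) = {80, 84} ∉ τ ✗.
  V = {[81]}: π^{-1}(V) = {81} ∈ τ ✓.
  V = {[80=84], [81]}: π^{-1}(V) = {80, 81, 84} ∈ τ ✓.
  V = {[82]}: π^{-1}(V) = {82} ∉ τ ✗.
  V = {[80=84], [82]}: π^{-1}(V) = {80, 82, 84} ∉ τ ✗.
  V = {[81], [82]}: π^{-1}(V) = {81, 82} ∉ τ ✗.
  V = {[80=84], [81], [82]}: π^{-1}(V) = {80, 81, 82, 84} ∈ τ ✓.
  V = {[83]}: π^{-1}(V) = {83} ∉ τ ✗.
  V = {[80=84], [83]}: π^{-1}(V) = {80, 83, 84} ∉ τ ✗.
  V = {[81], [83]}: π^{-1}(V) = {81, 83} ∉ τ ✗.
  V = {[80=84], [81], [83]}: π^{-1}(V) = {80, 81, 83, 84} ∉ τ ✗.
  V = {[82], [83]}: π^{-1}(V) = {82, 83} ∉ τ ✗.
  V = {[80=84], [82], [83]}: π^{-1}(V) = {80, 82, 83, 84} ∉ τ ✗.
  V = {[81], [82], [83]}: π^{-1}(V) = {81, 82, 83} ∉ τ ✗.
  V = {[80=84], [81], [82], [83]}: π^{-1}(V) = {80, 81, 82, 83, 84} ∈ τ ✓.
Open sets in the quotient: τ_Q = {{}, {[81]}, {[80=84], [81]}, {[80=84], [81], [82]}, {[80=84], [81], [82], [83]}} (5 elements).


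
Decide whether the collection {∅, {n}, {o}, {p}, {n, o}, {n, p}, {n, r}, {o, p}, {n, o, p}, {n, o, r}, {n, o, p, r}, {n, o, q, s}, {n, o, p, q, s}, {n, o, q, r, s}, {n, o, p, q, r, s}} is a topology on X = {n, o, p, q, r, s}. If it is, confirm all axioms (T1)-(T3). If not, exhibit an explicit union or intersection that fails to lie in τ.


τ is NOT a topology on X.

Axiom (T1): ∅ ∈ τ? Yes; X ∈ τ? Yes.
Axiom (T2/T3): check pairwise unions and intersections of members of τ.
Counterexample for (T2): {p} ∪ {n, r} = {n, p, r} ∉ τ. Therefore τ is NOT a topology.


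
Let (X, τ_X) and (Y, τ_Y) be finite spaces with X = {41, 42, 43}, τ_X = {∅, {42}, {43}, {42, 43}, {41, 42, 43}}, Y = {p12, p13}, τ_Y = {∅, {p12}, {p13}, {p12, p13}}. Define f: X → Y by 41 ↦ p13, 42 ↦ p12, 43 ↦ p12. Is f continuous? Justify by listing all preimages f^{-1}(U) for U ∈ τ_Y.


f is NOT continuous.

Compute f^{-1}(U) for each U ∈ τ_Y:
  U = ∅: f^{-1}(U) = ∅ ∈ τ_X ✓.
  U = {p12}: f^{-1}(U) = {42, 43} ∈ τ_X ✓.
  U = {p13}: f^{-1}(U) = {41} ∉ τ_X ✗.
  U = {p12, p13}: f^{-1}(U) = {41, 42, 43} ∈ τ_X ✓.
Found U = {p13} with f^{-1}(U) = {41} not in τ_X. Therefore f is NOT continuous.


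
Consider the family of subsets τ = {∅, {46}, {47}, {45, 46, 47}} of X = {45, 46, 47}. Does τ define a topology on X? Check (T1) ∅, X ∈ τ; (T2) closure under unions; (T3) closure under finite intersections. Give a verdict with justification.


τ is NOT a topology on X.

Axiom (T1): ∅ ∈ τ? Yes; X ∈ τ? Yes.
Axiom (T2/T3): check pairwise unions and intersections of members of τ.
Counterexample for (T2): {46} ∪ {47} = {46, 47} ∉ τ. Therefore τ is NOT a topology.


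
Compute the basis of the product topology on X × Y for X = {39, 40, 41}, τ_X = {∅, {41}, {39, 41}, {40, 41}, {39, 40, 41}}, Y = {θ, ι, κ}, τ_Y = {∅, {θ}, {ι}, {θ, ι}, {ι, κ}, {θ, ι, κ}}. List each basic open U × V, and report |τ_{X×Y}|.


Basis B = {∅ × ∅, {41} × {θ}, {41} × {ι}, {39, 41} × {θ}, {39, 41} × {ι}, {40, 41} × {θ}, {40, 41} × {ι}, {41} × {θ, ι}, {41} × {ι, κ}, {39, 40, 41} × {θ}, {39, 40, 41} × {ι}, {41} × {θ, ι, κ}, {39, 41} × {θ, ι}, {39, 41} × {ι, κ}, {40, 41} × {θ, ι}, {40, 41} × {ι, κ}, {39, 41} × {θ, ι, κ}, {39, 40, 41} × {θ, ι}, {39, 40, 41} × {ι, κ}, {40, 41} × {θ, ι, κ}, {39, 40, 41} × {θ, ι, κ}}; |τ_{X×Y}| = 70.

Enumerate products U × V with U ∈ τ_X, V ∈ τ_Y (deduplicated):
  ∅ × ∅ = {} (∅)
  {41} × {θ} = {(41,θ)}
  {41} × {ι} = {(41,ι)}
  {39, 41} × {θ} = {(39,θ), (41,θ)}
  {39, 41} × {ι} = {(39,ι), (41,ι)}
  {40, 41} × {θ} = {(40,θ), (41,θ)}
  {40, 41} × {ι} = {(40,ι), (41,ι)}
  {41} × {θ, ι} = {(41,θ), (41,ι)}
  {41} × {ι, κ} = {(41,ι), (41,κ)}
  {39, 40, 41} × {θ} = {(39,θ), (40,θ), (41,θ)}
  {39, 40, 41} × {ι} = {(39,ι), (40,ι), (41,ι)}
  {41} × {θ, ι, κ} = {(41,θ), (41,ι), (41,κ)}
  {39, 41} × {θ, ι} = {(39,θ), (39,ι), (41,θ), (41,ι)}
  {39, 41} × {ι, κ} = {(39,ι), (39,κ), (41,ι), (41,κ)}
  {40, 41} × {θ, ι} = {(40,θ), (40,ι), (41,θ), (41,ι)}
  {40, 41} × {ι, κ} = {(40,ι), (40,κ), (41,ι), (41,κ)}
  {39, 41} × {θ, ι, κ} = {(39,θ), (39,ι), (39,κ), (41,θ), (41,ι), (41,κ)}
  {39, 40, 41} × {θ, ι} = {(39,θ), (39,ι), (40,θ), (40,ι), (41,θ), (41,ι)}
  {39, 40, 41} × {ι, κ} = {(39,ι), (39,κ), (40,ι), (40,κ), (41,ι), (41,κ)}
  {40, 41} × {θ, ι, κ} = {(40,θ), (40,ι), (40,κ), (41,θ), (41,ι), (41,κ)}
  {39, 40, 41} × {θ, ι, κ} = {(39,θ), (39,ι), (39,κ), (40,θ), (40,ι), (40,κ), (41,θ), (41,ι), (41,κ)}
These 21 distinct sets form the basis B.
Close under arbitrary unions to get τ_{X×Y}; counting gives |τ_{X×Y}| = 70.


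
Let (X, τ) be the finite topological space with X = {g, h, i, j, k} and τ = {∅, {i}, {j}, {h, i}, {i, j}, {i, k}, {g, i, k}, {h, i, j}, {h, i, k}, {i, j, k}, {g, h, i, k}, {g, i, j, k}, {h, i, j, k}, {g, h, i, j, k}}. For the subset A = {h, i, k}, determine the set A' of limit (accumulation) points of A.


A' = {g, h, k}

For each x ∈ X, list the open sets U ∈ τ with x ∈ U, then check whether U ∩ (A ∖ {x}) ≠ ∅ for every such U.
  x = g: opens ∋ x are {g, i, k}, {g, h, i, k}, {g, i, j, k}, {g, h, i, j, k}; each meets A ∖ {g}, so x IS a limit point.
  x = h: opens ∋ x are {h, i}, {h, i, j}, {h, i, k}, {g, h, i, k}, {h, i, j, k}, {g, h, i, j, k}; each meets A ∖ {h}, so x IS a limit point.
  x = i: open {i} ∋ x has {i} ∩ (A ∖ {i}) = ∅, so x is NOT a limit point.
  x = j: open {j} ∋ x has {j} ∩ (A ∖ {j}) = ∅, so x is NOT a limit point.
  x = k: opens ∋ x are {i, k}, {g, i, k}, {h, i, k}, {i, j, k}, {g, h, i, k}, {g, i, j, k}, {h, i, j, k}, {g, h, i, j, k}; each meets A ∖ {k}, so x IS a limit point.
Collecting: A' = {g, h, k}.


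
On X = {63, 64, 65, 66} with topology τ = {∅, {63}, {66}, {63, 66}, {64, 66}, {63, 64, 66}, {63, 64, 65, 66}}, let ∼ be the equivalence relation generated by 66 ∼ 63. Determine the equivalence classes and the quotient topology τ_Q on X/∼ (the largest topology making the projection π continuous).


X/∼ = {[63=66], [64], [65]}; |τ_Q| = 4.

Equivalence classes: [63=66], [64], [65].
Quotient map π: X → X/∼ sends 63 ↦ [63=66], 64 ↦ [64], 65 ↦ [65], 66 ↦ [63=66].
For each subset V ⊆ X/∼, compute π^{-1}(V) ⊆ X and check whether π^{-1}(V) ∈ τ. V is open in τ_Q iff π^{-1}(V) ∈ τ.
  V = {}: π^{-1}(V) = ∅ ∈ τ ✓.
  V = {[63=66]}: π^{-1}(V) = {63, 66} ∈ τ ✓.
  V = {[64]}: π^{-1}(V) = {64} ∉ τ ✗.
  V = {[63=66], [64]}: π^{-1}(V) = {63, 64, 66} ∈ τ ✓.
  V = {[65]}: π^{-1}(V) = {65} ∉ τ ✗.
  V = {[63=66], [65]}: π^{-1}(V) = {63, 65, 66} ∉ τ ✗.
  V = {[64], [65]}: π^{-1}(V) = {64, 65} ∉ τ ✗.
  V = {[63=66], [64], [65]}: π^{-1}(V) = {63, 64, 65, 66} ∈ τ ✓.
Open sets in the quotient: τ_Q = {{}, {[63=66]}, {[63=66], [64]}, {[63=66], [64], [65]}} (4 elements).


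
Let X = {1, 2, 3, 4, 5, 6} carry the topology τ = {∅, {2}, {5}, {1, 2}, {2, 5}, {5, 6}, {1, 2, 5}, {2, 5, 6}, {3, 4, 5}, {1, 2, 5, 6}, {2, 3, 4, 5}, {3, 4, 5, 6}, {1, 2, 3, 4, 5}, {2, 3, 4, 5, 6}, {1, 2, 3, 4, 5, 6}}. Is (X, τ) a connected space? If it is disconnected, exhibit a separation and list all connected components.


(X, τ) is disconnected; components = [{1, 2}, {3, 4, 5, 6}].

Find clopen sets (U ∈ τ with X ∖ U ∈ τ):
  U = ∅, X ∖ U = {1, 2, 3, 4, 5, 6} — both open, so U is clopen.
  U = {1, 2}, X ∖ U = {3, 4, 5, 6} — both open, so U is clopen.
  U = {3, 4, 5, 6}, X ∖ U = {1, 2} — both open, so U is clopen.
  U = {1, 2, 3, 4, 5, 6}, X ∖ U = ∅ — both open, so U is clopen.
Nontrivial clopen(s) exist: e.g. {3, 4, 5, 6}. So (X, τ) is disconnected.
Compute connected components by grouping points that agree on all clopens:
  component: {1, 2}
  component: {3, 4, 5, 6}


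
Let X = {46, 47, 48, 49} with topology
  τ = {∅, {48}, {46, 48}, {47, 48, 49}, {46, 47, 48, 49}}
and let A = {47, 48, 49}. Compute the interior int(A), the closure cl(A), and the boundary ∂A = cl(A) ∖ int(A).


int(A) = {47, 48, 49}, cl(A) = {46, 47, 48, 49}, ∂A = {46}.

Closed sets in (X, τ) are complements of opens:
  closed(X, τ) = {∅, {46}, {47, 49}, {46, 47, 49}, {46, 47, 48, 49}}.
int(A) = ⋃ {U ∈ τ : U ⊆ A}. Opens contained in A: ∅, {48}, {47, 48, 49}.
Taking the union of these: int(A) = {47, 48, 49}.
cl(A) = ⋂ {C closed : A ⊆ C}. Closed sets containing A: {46, 47, 48, 49}.
Intersecting these: cl(A) = {46, 47, 48, 49}.
∂A = cl(A) ∖ int(A) = {46, 47, 48, 49} ∖ {47, 48, 49} = {46}.


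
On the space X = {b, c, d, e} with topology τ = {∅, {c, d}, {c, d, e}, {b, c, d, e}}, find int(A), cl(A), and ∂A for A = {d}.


int(A) = ∅, cl(A) = {b, c, d, e}, ∂A = {b, c, d, e}.

Closed sets in (X, τ) are complements of opens:
  closed(X, τ) = {∅, {b}, {b, e}, {b, c, d, e}}.
int(A) = ⋃ {U ∈ τ : U ⊆ A}. Opens contained in A: ∅.
Taking the union of these: int(A) = ∅.
cl(A) = ⋂ {C closed : A ⊆ C}. Closed sets containing A: {b, c, d, e}.
Intersecting these: cl(A) = {b, c, d, e}.
∂A = cl(A) ∖ int(A) = {b, c, d, e} ∖ ∅ = {b, c, d, e}.


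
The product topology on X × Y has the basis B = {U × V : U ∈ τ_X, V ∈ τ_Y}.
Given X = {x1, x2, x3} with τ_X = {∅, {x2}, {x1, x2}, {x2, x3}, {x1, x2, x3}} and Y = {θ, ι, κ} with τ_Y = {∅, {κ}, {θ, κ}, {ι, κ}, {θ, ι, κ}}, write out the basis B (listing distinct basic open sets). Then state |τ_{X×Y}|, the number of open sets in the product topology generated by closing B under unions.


Basis B = {∅ × ∅, {x2} × {κ}, {x1, x2} × {κ}, {x2} × {θ, κ}, {x2} × {ι, κ}, {x2, x3} × {κ}, {x1, x2, x3} × {κ}, {x2} × {θ, ι, κ}, {x1, x2} × {θ, κ}, {x1, x2} × {ι, κ}, {x2, x3} × {θ, κ}, {x2, x3} × {ι, κ}, {x1, x2} × {θ, ι, κ}, {x1, x2, x3} × {θ, κ}, {x1, x2, x3} × {ι, κ}, {x2, x3} × {θ, ι, κ}, {x1, x2, x3} × {θ, ι, κ}}; |τ_{X×Y}| = 48.

Enumerate products U × V with U ∈ τ_X, V ∈ τ_Y (deduplicated):
  ∅ × ∅ = {} (∅)
  {x2} × {κ} = {(x2,κ)}
  {x1, x2} × {κ} = {(x1,κ), (x2,κ)}
  {x2} × {θ, κ} = {(x2,θ), (x2,κ)}
  {x2} × {ι, κ} = {(x2,ι), (x2,κ)}
  {x2, x3} × {κ} = {(x2,κ), (x3,κ)}
  {x1, x2, x3} × {κ} = {(x1,κ), (x2,κ), (x3,κ)}
  {x2} × {θ, ι, κ} = {(x2,θ), (x2,ι), (x2,κ)}
  {x1, x2} × {θ, κ} = {(x1,θ), (x1,κ), (x2,θ), (x2,κ)}
  {x1, x2} × {ι, κ} = {(x1,ι), (x1,κ), (x2,ι), (x2,κ)}
  {x2, x3} × {θ, κ} = {(x2,θ), (x2,κ), (x3,θ), (x3,κ)}
  {x2, x3} × {ι, κ} = {(x2,ι), (x2,κ), (x3,ι), (x3,κ)}
  {x1, x2} × {θ, ι, κ} = {(x1,θ), (x1,ι), (x1,κ), (x2,θ), (x2,ι), (x2,κ)}
  {x1, x2, x3} × {θ, κ} = {(x1,θ), (x1,κ), (x2,θ), (x2,κ), (x3,θ), (x3,κ)}
  {x1, x2, x3} × {ι, κ} = {(x1,ι), (x1,κ), (x2,ι), (x2,κ), (x3,ι), (x3,κ)}
  {x2, x3} × {θ, ι, κ} = {(x2,θ), (x2,ι), (x2,κ), (x3,θ), (x3,ι), (x3,κ)}
  {x1, x2, x3} × {θ, ι, κ} = {(x1,θ), (x1,ι), (x1,κ), (x2,θ), (x2,ι), (x2,κ), (x3,θ), (x3,ι), (x3,κ)}
These 17 distinct sets form the basis B.
Close under arbitrary unions to get τ_{X×Y}; counting gives |τ_{X×Y}| = 48.


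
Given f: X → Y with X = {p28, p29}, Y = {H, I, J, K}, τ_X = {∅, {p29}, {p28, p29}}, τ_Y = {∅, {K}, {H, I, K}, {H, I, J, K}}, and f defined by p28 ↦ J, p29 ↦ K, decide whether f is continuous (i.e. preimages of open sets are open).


f IS continuous.

Compute f^{-1}(U) for each U ∈ τ_Y:
  U = ∅: f^{-1}(U) = ∅ ∈ τ_X ✓.
  U = {K}: f^{-1}(U) = {p29} ∈ τ_X ✓.
  U = {H, I, K}: f^{-1}(U) = {p29} ∈ τ_X ✓.
  U = {H, I, J, K}: f^{-1}(U) = {p28, p29} ∈ τ_X ✓.
Every preimage lies in τ_X, so f IS continuous.


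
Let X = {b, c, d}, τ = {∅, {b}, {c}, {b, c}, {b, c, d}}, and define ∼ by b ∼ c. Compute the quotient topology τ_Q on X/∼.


X/∼ = {[b=c], [d]}; |τ_Q| = 3.

Equivalence classes: [b=c], [d].
Quotient map π: X → X/∼ sends b ↦ [b=c], c ↦ [b=c], d ↦ [d].
For each subset V ⊆ X/∼, compute π^{-1}(V) ⊆ X and check whether π^{-1}(V) ∈ τ. V is open in τ_Q iff π^{-1}(V) ∈ τ.
  V = {}: π^{-1}(V) = ∅ ∈ τ ✓.
  V = {[b=c]}: π^{-1}(V) = {b, c} ∈ τ ✓.
  V = {[d]}: π^{-1}(V) = {d} ∉ τ ✗.
  V = {[b=c], [d]}: π^{-1}(V) = {b, c, d} ∈ τ ✓.
Open sets in the quotient: τ_Q = {{}, {[b=c]}, {[b=c], [d]}} (3 elements).


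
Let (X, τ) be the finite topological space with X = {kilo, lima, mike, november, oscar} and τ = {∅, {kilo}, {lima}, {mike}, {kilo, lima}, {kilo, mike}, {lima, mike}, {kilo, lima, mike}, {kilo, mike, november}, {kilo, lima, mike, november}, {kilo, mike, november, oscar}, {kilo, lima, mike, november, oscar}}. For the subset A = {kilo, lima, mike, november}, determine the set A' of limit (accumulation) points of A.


A' = {november, oscar}

For each x ∈ X, list the open sets U ∈ τ with x ∈ U, then check whether U ∩ (A ∖ {x}) ≠ ∅ for every such U.
  x = kilo: open {kilo} ∋ x has {kilo} ∩ (A ∖ {kilo}) = ∅, so x is NOT a limit point.
  x = lima: open {lima} ∋ x has {lima} ∩ (A ∖ {lima}) = ∅, so x is NOT a limit point.
  x = mike: open {mike} ∋ x has {mike} ∩ (A ∖ {mike}) = ∅, so x is NOT a limit point.
  x = november: opens ∋ x are {kilo, mike, november}, {kilo, lima, mike, november}, {kilo, mike, november, oscar}, {kilo, lima, mike, november, oscar}; each meets A ∖ {november}, so x IS a limit point.
  x = oscar: opens ∋ x are {kilo, mike, november, oscar}, {kilo, lima, mike, november, oscar}; each meets A ∖ {oscar}, so x IS a limit point.
Collecting: A' = {november, oscar}.


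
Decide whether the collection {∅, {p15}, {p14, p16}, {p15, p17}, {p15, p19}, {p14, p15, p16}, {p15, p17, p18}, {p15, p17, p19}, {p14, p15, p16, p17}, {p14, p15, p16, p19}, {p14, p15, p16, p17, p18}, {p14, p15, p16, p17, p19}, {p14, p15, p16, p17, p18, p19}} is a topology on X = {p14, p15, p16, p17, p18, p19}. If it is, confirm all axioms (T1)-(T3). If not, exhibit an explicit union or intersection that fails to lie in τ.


τ is NOT a topology on X.

Axiom (T1): ∅ ∈ τ? Yes; X ∈ τ? Yes.
Axiom (T2/T3): check pairwise unions and intersections of members of τ.
Counterexample for (T2): {p15, p19} ∪ {p15, p17, p18} = {p15, p17, p18, p19} ∉ τ. Therefore τ is NOT a topology.


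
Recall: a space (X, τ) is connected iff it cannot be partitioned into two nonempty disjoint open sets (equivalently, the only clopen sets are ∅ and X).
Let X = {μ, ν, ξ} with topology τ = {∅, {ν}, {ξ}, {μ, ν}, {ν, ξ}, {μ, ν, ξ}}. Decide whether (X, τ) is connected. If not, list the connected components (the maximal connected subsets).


(X, τ) is disconnected; components = [{ξ}, {μ, ν}].

Find clopen sets (U ∈ τ with X ∖ U ∈ τ):
  U = ∅, X ∖ U = {μ, ν, ξ} — both open, so U is clopen.
  U = {ξ}, X ∖ U = {μ, ν} — both open, so U is clopen.
  U = {μ, ν}, X ∖ U = {ξ} — both open, so U is clopen.
  U = {μ, ν, ξ}, X ∖ U = ∅ — both open, so U is clopen.
Nontrivial clopen(s) exist: e.g. {ξ}. So (X, τ) is disconnected.
Compute connected components by grouping points that agree on all clopens:
  component: {ξ}
  component: {μ, ν}


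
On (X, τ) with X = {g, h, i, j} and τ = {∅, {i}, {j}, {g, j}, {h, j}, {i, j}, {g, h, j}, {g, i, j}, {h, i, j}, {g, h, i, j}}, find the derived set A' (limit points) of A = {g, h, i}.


A' = ∅

For each x ∈ X, list the open sets U ∈ τ with x ∈ U, then check whether U ∩ (A ∖ {x}) ≠ ∅ for every such U.
  x = g: open {g, j} ∋ x has {g, j} ∩ (A ∖ {g}) = ∅, so x is NOT a limit point.
  x = h: open {h, j} ∋ x has {h, j} ∩ (A ∖ {h}) = ∅, so x is NOT a limit point.
  x = i: open {i} ∋ x has {i} ∩ (A ∖ {i}) = ∅, so x is NOT a limit point.
  x = j: open {j} ∋ x has {j} ∩ (A ∖ {j}) = ∅, so x is NOT a limit point.
Collecting: A' = ∅.


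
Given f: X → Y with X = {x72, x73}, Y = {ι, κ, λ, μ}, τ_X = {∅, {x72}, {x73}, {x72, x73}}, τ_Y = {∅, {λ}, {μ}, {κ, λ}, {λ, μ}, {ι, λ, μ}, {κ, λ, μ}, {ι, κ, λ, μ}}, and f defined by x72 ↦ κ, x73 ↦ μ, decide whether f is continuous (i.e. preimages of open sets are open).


f IS continuous.

Compute f^{-1}(U) for each U ∈ τ_Y:
  U = ∅: f^{-1}(U) = ∅ ∈ τ_X ✓.
  U = {λ}: f^{-1}(U) = ∅ ∈ τ_X ✓.
  U = {μ}: f^{-1}(U) = {x73} ∈ τ_X ✓.
  U = {κ, λ}: f^{-1}(U) = {x72} ∈ τ_X ✓.
  U = {λ, μ}: f^{-1}(U) = {x73} ∈ τ_X ✓.
  U = {ι, λ, μ}: f^{-1}(U) = {x73} ∈ τ_X ✓.
  U = {κ, λ, μ}: f^{-1}(U) = {x72, x73} ∈ τ_X ✓.
  U = {ι, κ, λ, μ}: f^{-1}(U) = {x72, x73} ∈ τ_X ✓.
Every preimage lies in τ_X, so f IS continuous.


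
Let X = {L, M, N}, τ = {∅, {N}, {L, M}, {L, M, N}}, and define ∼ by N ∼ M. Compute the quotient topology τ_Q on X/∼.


X/∼ = {[L], [M=N]}; |τ_Q| = 2.

Equivalence classes: [L], [M=N].
Quotient map π: X → X/∼ sends L ↦ [L], M ↦ [M=N], N ↦ [M=N].
For each subset V ⊆ X/∼, compute π^{-1}(V) ⊆ X and check whether π^{-1}(V) ∈ τ. V is open in τ_Q iff π^{-1}(V) ∈ τ.
  V = {}: π^{-1}(V) = ∅ ∈ τ ✓.
  V = {[L]}: π^{-1}(V) = {L} ∉ τ ✗.
  V = {[M=N]}: π^{-1}(V) = {M, N} ∉ τ ✗.
  V = {[L], [M=N]}: π^{-1}(V) = {L, M, N} ∈ τ ✓.
Open sets in the quotient: τ_Q = {{}, {[L], [M=N]}} (2 elements).


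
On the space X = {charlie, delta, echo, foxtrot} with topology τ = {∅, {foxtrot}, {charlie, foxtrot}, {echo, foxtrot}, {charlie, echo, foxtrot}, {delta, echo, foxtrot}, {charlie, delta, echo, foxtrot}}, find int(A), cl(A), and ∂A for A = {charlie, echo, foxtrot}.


int(A) = {charlie, echo, foxtrot}, cl(A) = {charlie, delta, echo, foxtrot}, ∂A = {delta}.

Closed sets in (X, τ) are complements of opens:
  closed(X, τ) = {∅, {charlie}, {delta}, {charlie, delta}, {delta, echo}, {charlie, delta, echo}, {charlie, delta, echo, foxtrot}}.
int(A) = ⋃ {U ∈ τ : U ⊆ A}. Opens contained in A: ∅, {foxtrot}, {charlie, foxtrot}, {echo, foxtrot}, {charlie, echo, foxtrot}.
Taking the union of these: int(A) = {charlie, echo, foxtrot}.
cl(A) = ⋂ {C closed : A ⊆ C}. Closed sets containing A: {charlie, delta, echo, foxtrot}.
Intersecting these: cl(A) = {charlie, delta, echo, foxtrot}.
∂A = cl(A) ∖ int(A) = {charlie, delta, echo, foxtrot} ∖ {charlie, echo, foxtrot} = {delta}.


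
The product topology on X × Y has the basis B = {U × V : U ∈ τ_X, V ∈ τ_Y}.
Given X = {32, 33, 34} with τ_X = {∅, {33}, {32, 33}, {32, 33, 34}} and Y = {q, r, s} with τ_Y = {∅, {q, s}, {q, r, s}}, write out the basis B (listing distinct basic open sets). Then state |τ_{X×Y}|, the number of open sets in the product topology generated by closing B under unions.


Basis B = {∅ × ∅, {33} × {q, s}, {33} × {q, r, s}, {32, 33} × {q, s}, {32, 33} × {q, r, s}, {32, 33, 34} × {q, s}, {32, 33, 34} × {q, r, s}}; |τ_{X×Y}| = 10.

Enumerate products U × V with U ∈ τ_X, V ∈ τ_Y (deduplicated):
  ∅ × ∅ = {} (∅)
  {33} × {q, s} = {(33,q), (33,s)}
  {33} × {q, r, s} = {(33,q), (33,r), (33,s)}
  {32, 33} × {q, s} = {(32,q), (32,s), (33,q), (33,s)}
  {32, 33} × {q, r, s} = {(32,q), (32,r), (32,s), (33,q), (33,r), (33,s)}
  {32, 33, 34} × {q, s} = {(32,q), (32,s), (33,q), (33,s), (34,q), (34,s)}
  {32, 33, 34} × {q, r, s} = {(32,q), (32,r), (32,s), (33,q), (33,r), (33,s), (34,q), (34,r), (34,s)}
These 7 distinct sets form the basis B.
Close under arbitrary unions to get τ_{X×Y}; counting gives |τ_{X×Y}| = 10.


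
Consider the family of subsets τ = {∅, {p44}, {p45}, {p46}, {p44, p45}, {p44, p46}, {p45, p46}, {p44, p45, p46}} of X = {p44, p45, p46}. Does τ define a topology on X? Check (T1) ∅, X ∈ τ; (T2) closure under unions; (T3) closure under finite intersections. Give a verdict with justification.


τ IS a topology on X.

Axiom (T1): ∅ ∈ τ? Yes; X ∈ τ? Yes.
Axiom (T2/T3): check pairwise unions and intersections of members of τ.
All pairwise intersections and unions checked — each lies in τ. Therefore τ satisfies (T1), (T2), (T3): it IS a topology on X.


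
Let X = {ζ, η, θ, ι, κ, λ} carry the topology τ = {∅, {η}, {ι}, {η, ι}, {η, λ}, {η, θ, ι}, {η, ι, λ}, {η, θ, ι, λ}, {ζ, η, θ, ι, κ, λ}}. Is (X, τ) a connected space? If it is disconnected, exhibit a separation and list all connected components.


(X, τ) is connected.

Find clopen sets (U ∈ τ with X ∖ U ∈ τ):
  U = ∅, X ∖ U = {ζ, η, θ, ι, κ, λ} — both open, so U is clopen.
  U = {ζ, η, θ, ι, κ, λ}, X ∖ U = ∅ — both open, so U is clopen.
Only trivial clopens (∅ and X) exist, so (X, τ) is connected.
Compute connected components by grouping points that agree on all clopens:
  component: {ζ, η, θ, ι, κ, λ}


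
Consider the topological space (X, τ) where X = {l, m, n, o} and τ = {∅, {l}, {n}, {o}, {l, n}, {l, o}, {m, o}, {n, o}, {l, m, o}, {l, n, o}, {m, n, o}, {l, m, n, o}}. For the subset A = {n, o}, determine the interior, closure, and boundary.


int(A) = {n, o}, cl(A) = {m, n, o}, ∂A = {m}.

Closed sets in (X, τ) are complements of opens:
  closed(X, τ) = {∅, {l}, {m}, {n}, {l, m}, {l, n}, {m, n}, {m, o}, {l, m, n}, {l, m, o}, {m, n, o}, {l, m, n, o}}.
int(A) = ⋃ {U ∈ τ : U ⊆ A}. Opens contained in A: ∅, {n}, {o}, {n, o}.
Taking the union of these: int(A) = {n, o}.
cl(A) = ⋂ {C closed : A ⊆ C}. Closed sets containing A: {m, n, o}, {l, m, n, o}.
Intersecting these: cl(A) = {m, n, o}.
∂A = cl(A) ∖ int(A) = {m, n, o} ∖ {n, o} = {m}.


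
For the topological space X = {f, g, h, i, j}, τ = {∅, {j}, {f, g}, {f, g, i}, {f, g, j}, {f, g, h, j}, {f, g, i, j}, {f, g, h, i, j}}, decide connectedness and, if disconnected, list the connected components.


(X, τ) is connected.

Find clopen sets (U ∈ τ with X ∖ U ∈ τ):
  U = ∅, X ∖ U = {f, g, h, i, j} — both open, so U is clopen.
  U = {f, g, h, i, j}, X ∖ U = ∅ — both open, so U is clopen.
Only trivial clopens (∅ and X) exist, so (X, τ) is connected.
Compute connected components by grouping points that agree on all clopens:
  component: {f, g, h, i, j}


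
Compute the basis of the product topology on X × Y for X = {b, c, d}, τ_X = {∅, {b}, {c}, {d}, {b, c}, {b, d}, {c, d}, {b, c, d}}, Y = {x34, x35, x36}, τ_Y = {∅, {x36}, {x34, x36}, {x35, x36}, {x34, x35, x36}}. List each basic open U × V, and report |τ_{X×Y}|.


Basis B = {∅ × ∅, {b} × {x36}, {c} × {x36}, {d} × {x36}, {b} × {x34, x36}, {b} × {x35, x36}, {b, c} × {x36}, {b, d} × {x36}, {c} × {x34, x36}, {c} × {x35, x36}, {c, d} × {x36}, {d} × {x34, x36}, {d} × {x35, x36}, {b} × {x34, x35, x36}, {b, c, d} × {x36}, {c} × {x34, x35, x36}, {d} × {x34, x35, x36}, {b, c} × {x34, x36}, {b, d} × {x34, x36}, {b, c} × {x35, x36}, {b, d} × {x35, x36}, {c, d} × {x34, x36}, {c, d} × {x35, x36}, {b, c} × {x34, x35, x36}, {b, d} × {x34, x35, x36}, {b, c, d} × {x34, x36}, {b, c, d} × {x35, x36}, {c, d} × {x34, x35, x36}, {b, c, d} × {x34, x35, x36}}; |τ_{X×Y}| = 125.

Enumerate products U × V with U ∈ τ_X, V ∈ τ_Y (deduplicated):
  ∅ × ∅ = {} (∅)
  {b} × {x36} = {(b,x36)}
  {c} × {x36} = {(c,x36)}
  {d} × {x36} = {(d,x36)}
  {b} × {x34, x36} = {(b,x34), (b,x36)}
  {b} × {x35, x36} = {(b,x35), (b,x36)}
  {b, c} × {x36} = {(b,x36), (c,x36)}
  {b, d} × {x36} = {(b,x36), (d,x36)}
  {c} × {x34, x36} = {(c,x34), (c,x36)}
  {c} × {x35, x36} = {(c,x35), (c,x36)}
  {c, d} × {x36} = {(c,x36), (d,x36)}
  {d} × {x34, x36} = {(d,x34), (d,x36)}
  {d} × {x35, x36} = {(d,x35), (d,x36)}
  {b} × {x34, x35, x36} = {(b,x34), (b,x35), (b,x36)}
  {b, c, d} × {x36} = {(b,x36), (c,x36), (d,x36)}
  {c} × {x34, x35, x36} = {(c,x34), (c,x35), (c,x36)}
  {d} × {x34, x35, x36} = {(d,x34), (d,x35), (d,x36)}
  {b, c} × {x34, x36} = {(b,x34), (b,x36), (c,x34), (c,x36)}
  {b, d} × {x34, x36} = {(b,x34), (b,x36), (d,x34), (d,x36)}
  {b, c} × {x35, x36} = {(b,x35), (b,x36), (c,x35), (c,x36)}
  {b, d} × {x35, x36} = {(b,x35), (b,x36), (d,x35), (d,x36)}
  {c, d} × {x34, x36} = {(c,x34), (c,x36), (d,x34), (d,x36)}
  {c, d} × {x35, x36} = {(c,x35), (c,x36), (d,x35), (d,x36)}
  {b, c} × {x34, x35, x36} = {(b,x34), (b,x35), (b,x36), (c,x34), (c,x35), (c,x36)}
  {b, d} × {x34, x35, x36} = {(b,x34), (b,x35), (b,x36), (d,x34), (d,x35), (d,x36)}
  {b, c, d} × {x34, x36} = {(b,x34), (b,x36), (c,x34), (c,x36), (d,x34), (d,x36)}
  {b, c, d} × {x35, x36} = {(b,x35), (b,x36), (c,x35), (c,x36), (d,x35), (d,x36)}
  {c, d} × {x34, x35, x36} = {(c,x34), (c,x35), (c,x36), (d,x34), (d,x35), (d,x36)}
  {b, c, d} × {x34, x35, x36} = {(b,x34), (b,x35), (b,x36), (c,x34), (c,x35), (c,x36), (d,x34), (d,x35), (d,x36)}
These 29 distinct sets form the basis B.
Close under arbitrary unions to get τ_{X×Y}; counting gives |τ_{X×Y}| = 125.


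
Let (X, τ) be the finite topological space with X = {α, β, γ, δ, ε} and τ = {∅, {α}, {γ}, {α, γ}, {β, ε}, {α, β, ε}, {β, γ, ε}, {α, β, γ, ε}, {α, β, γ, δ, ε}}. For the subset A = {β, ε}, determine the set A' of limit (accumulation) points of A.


A' = {β, δ, ε}

For each x ∈ X, list the open sets U ∈ τ with x ∈ U, then check whether U ∩ (A ∖ {x}) ≠ ∅ for every such U.
  x = α: open {α} ∋ x has {α} ∩ (A ∖ {α}) = ∅, so x is NOT a limit point.
  x = β: opens ∋ x are {β, ε}, {α, β, ε}, {β, γ, ε}, {α, β, γ, ε}, {α, β, γ, δ, ε}; each meets A ∖ {β}, so x IS a limit point.
  x = γ: open {γ} ∋ x has {γ} ∩ (A ∖ {γ}) = ∅, so x is NOT a limit point.
  x = δ: opens ∋ x are {α, β, γ, δ, ε}; each meets A ∖ {δ}, so x IS a limit point.
  x = ε: opens ∋ x are {β, ε}, {α, β, ε}, {β, γ, ε}, {α, β, γ, ε}, {α, β, γ, δ, ε}; each meets A ∖ {ε}, so x IS a limit point.
Collecting: A' = {β, δ, ε}.


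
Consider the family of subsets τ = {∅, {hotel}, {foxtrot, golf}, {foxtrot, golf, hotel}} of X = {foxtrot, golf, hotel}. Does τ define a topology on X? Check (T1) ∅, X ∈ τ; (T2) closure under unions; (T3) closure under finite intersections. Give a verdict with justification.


τ IS a topology on X.

Axiom (T1): ∅ ∈ τ? Yes; X ∈ τ? Yes.
Axiom (T2/T3): check pairwise unions and intersections of members of τ.
All pairwise intersections and unions checked — each lies in τ. Therefore τ satisfies (T1), (T2), (T3): it IS a topology on X.


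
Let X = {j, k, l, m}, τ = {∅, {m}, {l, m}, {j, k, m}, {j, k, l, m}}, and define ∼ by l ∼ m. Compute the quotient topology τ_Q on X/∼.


X/∼ = {[j], [k], [l=m]}; |τ_Q| = 3.

Equivalence classes: [j], [k], [l=m].
Quotient map π: X → X/∼ sends j ↦ [j], k ↦ [k], l ↦ [l=m], m ↦ [l=m].
For each subset V ⊆ X/∼, compute π^{-1}(V) ⊆ X and check whether π^{-1}(V) ∈ τ. V is open in τ_Q iff π^{-1}(V) ∈ τ.
  V = {}: π^{-1}(V) = ∅ ∈ τ ✓.
  V = {[j]}: π^{-1}(V) = {j} ∉ τ ✗.
  V = {[k]}: π^{-1}(V) = {k} ∉ τ ✗.
  V = {[j], [k]}: π^{-1}(V) = {j, k} ∉ τ ✗.
  V = {[l=m]}: π^{-1}(V) = {l, m} ∈ τ ✓.
  V = {[j], [l=m]}: π^{-1}(V) = {j, l, m} ∉ τ ✗.
  V = {[k], [l=m]}: π^{-1}(V) = {k, l, m} ∉ τ ✗.
  V = {[j], [k], [l=m]}: π^{-1}(V) = {j, k, l, m} ∈ τ ✓.
Open sets in the quotient: τ_Q = {{}, {[l=m]}, {[j], [k], [l=m]}} (3 elements).


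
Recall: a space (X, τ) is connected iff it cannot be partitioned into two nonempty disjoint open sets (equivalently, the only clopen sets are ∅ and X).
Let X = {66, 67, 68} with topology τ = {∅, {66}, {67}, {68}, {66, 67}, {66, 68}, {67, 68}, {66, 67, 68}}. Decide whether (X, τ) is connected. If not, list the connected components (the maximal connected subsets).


(X, τ) is disconnected; components = [{66}, {67}, {68}].

Find clopen sets (U ∈ τ with X ∖ U ∈ τ):
  U = ∅, X ∖ U = {66, 67, 68} — both open, so U is clopen.
  U = {66}, X ∖ U = {67, 68} — both open, so U is clopen.
  U = {67}, X ∖ U = {66, 68} — both open, so U is clopen.
  U = {68}, X ∖ U = {66, 67} — both open, so U is clopen.
  U = {66, 67}, X ∖ U = {68} — both open, so U is clopen.
  U = {66, 68}, X ∖ U = {67} — both open, so U is clopen.
  U = {67, 68}, X ∖ U = {66} — both open, so U is clopen.
  U = {66, 67, 68}, X ∖ U = ∅ — both open, so U is clopen.
Nontrivial clopen(s) exist: e.g. {67}. So (X, τ) is disconnected.
Compute connected components by grouping points that agree on all clopens:
  component: {66}
  component: {67}
  component: {68}


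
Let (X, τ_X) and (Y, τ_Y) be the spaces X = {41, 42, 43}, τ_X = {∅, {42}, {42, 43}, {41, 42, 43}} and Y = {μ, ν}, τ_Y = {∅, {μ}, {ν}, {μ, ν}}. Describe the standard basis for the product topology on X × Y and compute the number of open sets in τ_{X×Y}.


Basis B = {∅ × ∅, {42} × {μ}, {42} × {ν}, {42} × {μ, ν}, {42, 43} × {μ}, {42, 43} × {ν}, {41, 42, 43} × {μ}, {41, 42, 43} × {ν}, {42, 43} × {μ, ν}, {41, 42, 43} × {μ, ν}}; |τ_{X×Y}| = 16.

Enumerate products U × V with U ∈ τ_X, V ∈ τ_Y (deduplicated):
  ∅ × ∅ = {} (∅)
  {42} × {μ} = {(42,μ)}
  {42} × {ν} = {(42,ν)}
  {42} × {μ, ν} = {(42,μ), (42,ν)}
  {42, 43} × {μ} = {(42,μ), (43,μ)}
  {42, 43} × {ν} = {(42,ν), (43,ν)}
  {41, 42, 43} × {μ} = {(41,μ), (42,μ), (43,μ)}
  {41, 42, 43} × {ν} = {(41,ν), (42,ν), (43,ν)}
  {42, 43} × {μ, ν} = {(42,μ), (42,ν), (43,μ), (43,ν)}
  {41, 42, 43} × {μ, ν} = {(41,μ), (41,ν), (42,μ), (42,ν), (43,μ), (43,ν)}
These 10 distinct sets form the basis B.
Close under arbitrary unions to get τ_{X×Y}; counting gives |τ_{X×Y}| = 16.


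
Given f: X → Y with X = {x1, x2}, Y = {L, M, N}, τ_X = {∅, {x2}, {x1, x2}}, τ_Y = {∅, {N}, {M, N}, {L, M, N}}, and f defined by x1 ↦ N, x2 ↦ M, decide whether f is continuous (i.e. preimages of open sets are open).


f is NOT continuous.

Compute f^{-1}(U) for each U ∈ τ_Y:
  U = ∅: f^{-1}(U) = ∅ ∈ τ_X ✓.
  U = {N}: f^{-1}(U) = {x1} ∉ τ_X ✗.
  U = {M, N}: f^{-1}(U) = {x1, x2} ∈ τ_X ✓.
  U = {L, M, N}: f^{-1}(U) = {x1, x2} ∈ τ_X ✓.
Found U = {N} with f^{-1}(U) = {x1} not in τ_X. Therefore f is NOT continuous.


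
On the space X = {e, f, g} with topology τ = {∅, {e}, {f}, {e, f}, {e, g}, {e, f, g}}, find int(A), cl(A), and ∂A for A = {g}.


int(A) = ∅, cl(A) = {g}, ∂A = {g}.

Closed sets in (X, τ) are complements of opens:
  closed(X, τ) = {∅, {f}, {g}, {e, g}, {f, g}, {e, f, g}}.
int(A) = ⋃ {U ∈ τ : U ⊆ A}. Opens contained in A: ∅.
Taking the union of these: int(A) = ∅.
cl(A) = ⋂ {C closed : A ⊆ C}. Closed sets containing A: {g}, {e, g}, {f, g}, {e, f, g}.
Intersecting these: cl(A) = {g}.
∂A = cl(A) ∖ int(A) = {g} ∖ ∅ = {g}.


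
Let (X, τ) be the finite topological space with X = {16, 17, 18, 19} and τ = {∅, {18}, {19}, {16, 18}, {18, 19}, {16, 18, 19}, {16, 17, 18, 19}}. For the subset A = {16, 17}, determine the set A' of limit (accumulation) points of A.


A' = {17}

For each x ∈ X, list the open sets U ∈ τ with x ∈ U, then check whether U ∩ (A ∖ {x}) ≠ ∅ for every such U.
  x = 16: open {16, 18} ∋ x has {16, 18} ∩ (A ∖ {16}) = ∅, so x is NOT a limit point.
  x = 17: opens ∋ x are {16, 17, 18, 19}; each meets A ∖ {17}, so x IS a limit point.
  x = 18: open {18} ∋ x has {18} ∩ (A ∖ {18}) = ∅, so x is NOT a limit point.
  x = 19: open {19} ∋ x has {19} ∩ (A ∖ {19}) = ∅, so x is NOT a limit point.
Collecting: A' = {17}.


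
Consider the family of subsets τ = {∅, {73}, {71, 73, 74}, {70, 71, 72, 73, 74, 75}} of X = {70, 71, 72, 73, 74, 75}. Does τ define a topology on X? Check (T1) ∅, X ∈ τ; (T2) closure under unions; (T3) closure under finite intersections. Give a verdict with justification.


τ IS a topology on X.

Axiom (T1): ∅ ∈ τ? Yes; X ∈ τ? Yes.
Axiom (T2/T3): check pairwise unions and intersections of members of τ.
All pairwise intersections and unions checked — each lies in τ. Therefore τ satisfies (T1), (T2), (T3): it IS a topology on X.


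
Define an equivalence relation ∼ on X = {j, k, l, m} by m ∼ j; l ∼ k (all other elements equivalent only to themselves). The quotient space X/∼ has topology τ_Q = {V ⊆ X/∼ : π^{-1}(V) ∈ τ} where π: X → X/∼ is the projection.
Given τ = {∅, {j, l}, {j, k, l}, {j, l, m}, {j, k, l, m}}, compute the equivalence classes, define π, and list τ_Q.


X/∼ = {[j=m], [k=l]}; |τ_Q| = 2.

Equivalence classes: [j=m], [k=l].
Quotient map π: X → X/∼ sends j ↦ [j=m], k ↦ [k=l], l ↦ [k=l], m ↦ [j=m].
For each subset V ⊆ X/∼, compute π^{-1}(V) ⊆ X and check whether π^{-1}(V) ∈ τ. V is open in τ_Q iff π^{-1}(V) ∈ τ.
  V = {}: π^{-1}(V) = ∅ ∈ τ ✓.
  V = {[j=m]}: π^{-1}(V) = {j, m} ∉ τ ✗.
  V = {[k=l]}: π^{-1}(V) = {k, l} ∉ τ ✗.
  V = {[j=m], [k=l]}: π^{-1}(V) = {j, k, l, m} ∈ τ ✓.
Open sets in the quotient: τ_Q = {{}, {[j=m], [k=l]}} (2 elements).


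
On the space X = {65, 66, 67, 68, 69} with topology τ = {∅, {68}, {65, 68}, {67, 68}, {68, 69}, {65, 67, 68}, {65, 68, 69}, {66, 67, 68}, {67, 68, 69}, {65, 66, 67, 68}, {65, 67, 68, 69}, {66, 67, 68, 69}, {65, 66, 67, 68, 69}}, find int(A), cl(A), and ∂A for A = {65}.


int(A) = ∅, cl(A) = {65}, ∂A = {65}.

Closed sets in (X, τ) are complements of opens:
  closed(X, τ) = {∅, {65}, {66}, {69}, {65, 66}, {65, 69}, {66, 67}, {66, 69}, {65, 66, 67}, {65, 66, 69}, {66, 67, 69}, {65, 66, 67, 69}, {65, 66, 67, 68, 69}}.
int(A) = ⋃ {U ∈ τ : U ⊆ A}. Opens contained in A: ∅.
Taking the union of these: int(A) = ∅.
cl(A) = ⋂ {C closed : A ⊆ C}. Closed sets containing A: {65}, {65, 66}, {65, 69}, {65, 66, 67}, {65, 66, 69}, {65, 66, 67, 69}, {65, 66, 67, 68, 69}.
Intersecting these: cl(A) = {65}.
∂A = cl(A) ∖ int(A) = {65} ∖ ∅ = {65}.


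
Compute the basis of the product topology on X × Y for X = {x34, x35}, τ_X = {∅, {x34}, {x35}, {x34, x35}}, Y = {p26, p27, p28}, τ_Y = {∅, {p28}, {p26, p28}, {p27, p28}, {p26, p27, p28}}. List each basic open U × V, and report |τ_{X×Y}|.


Basis B = {∅ × ∅, {x34} × {p28}, {x35} × {p28}, {x34} × {p26, p28}, {x34} × {p27, p28}, {x34, x35} × {p28}, {x35} × {p26, p28}, {x35} × {p27, p28}, {x34} × {p26, p27, p28}, {x35} × {p26, p27, p28}, {x34, x35} × {p26, p28}, {x34, x35} × {p27, p28}, {x34, x35} × {p26, p27, p28}}; |τ_{X×Y}| = 25.

Enumerate products U × V with U ∈ τ_X, V ∈ τ_Y (deduplicated):
  ∅ × ∅ = {} (∅)
  {x34} × {p28} = {(x34,p28)}
  {x35} × {p28} = {(x35,p28)}
  {x34} × {p26, p28} = {(x34,p26), (x34,p28)}
  {x34} × {p27, p28} = {(x34,p27), (x34,p28)}
  {x34, x35} × {p28} = {(x34,p28), (x35,p28)}
  {x35} × {p26, p28} = {(x35,p26), (x35,p28)}
  {x35} × {p27, p28} = {(x35,p27), (x35,p28)}
  {x34} × {p26, p27, p28} = {(x34,p26), (x34,p27), (x34,p28)}
  {x35} × {p26, p27, p28} = {(x35,p26), (x35,p27), (x35,p28)}
  {x34, x35} × {p26, p28} = {(x34,p26), (x34,p28), (x35,p26), (x35,p28)}
  {x34, x35} × {p27, p28} = {(x34,p27), (x34,p28), (x35,p27), (x35,p28)}
  {x34, x35} × {p26, p27, p28} = {(x34,p26), (x34,p27), (x34,p28), (x35,p26), (x35,p27), (x35,p28)}
These 13 distinct sets form the basis B.
Close under arbitrary unions to get τ_{X×Y}; counting gives |τ_{X×Y}| = 25.
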